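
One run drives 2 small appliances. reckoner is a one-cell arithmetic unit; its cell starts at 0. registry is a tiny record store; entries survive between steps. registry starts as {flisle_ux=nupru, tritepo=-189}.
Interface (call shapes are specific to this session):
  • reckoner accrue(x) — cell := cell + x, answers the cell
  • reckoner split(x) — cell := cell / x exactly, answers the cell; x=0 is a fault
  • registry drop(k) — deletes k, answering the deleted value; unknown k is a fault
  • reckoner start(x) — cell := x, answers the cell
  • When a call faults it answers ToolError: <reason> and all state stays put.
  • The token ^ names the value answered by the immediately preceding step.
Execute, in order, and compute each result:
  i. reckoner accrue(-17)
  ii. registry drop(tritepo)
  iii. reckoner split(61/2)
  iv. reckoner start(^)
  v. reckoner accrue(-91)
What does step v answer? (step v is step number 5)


Answer: -5585/61

Derivation:
// reckoner accrue(x='-17') ~> -17
// registry drop(k='tritepo') ~> -189
// reckoner split(x='61/2') ~> -34/61
// reckoner start(x='^') ~> -34/61
// reckoner accrue(x='-91') ~> -5585/61


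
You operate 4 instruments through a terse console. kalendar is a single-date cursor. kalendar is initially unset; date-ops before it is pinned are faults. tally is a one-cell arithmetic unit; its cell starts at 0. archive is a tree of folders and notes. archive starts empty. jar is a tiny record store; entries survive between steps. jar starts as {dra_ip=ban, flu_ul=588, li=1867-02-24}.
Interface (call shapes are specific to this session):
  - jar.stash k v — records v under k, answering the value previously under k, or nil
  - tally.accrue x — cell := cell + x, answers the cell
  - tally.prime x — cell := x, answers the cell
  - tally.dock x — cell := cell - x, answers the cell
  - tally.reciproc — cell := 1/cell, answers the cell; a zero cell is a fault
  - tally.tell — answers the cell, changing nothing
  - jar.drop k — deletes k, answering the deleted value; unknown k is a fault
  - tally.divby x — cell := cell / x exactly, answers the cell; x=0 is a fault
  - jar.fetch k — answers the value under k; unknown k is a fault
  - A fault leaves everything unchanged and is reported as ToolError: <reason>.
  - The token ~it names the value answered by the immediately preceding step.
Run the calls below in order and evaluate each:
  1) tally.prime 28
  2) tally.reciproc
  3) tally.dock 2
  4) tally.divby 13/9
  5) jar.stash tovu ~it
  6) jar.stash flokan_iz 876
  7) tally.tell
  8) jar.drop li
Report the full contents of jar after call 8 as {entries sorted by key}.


-> tally.prime(x: 28)
<- 28
-> tally.reciproc()
<- 1/28
-> tally.dock(x: 2)
<- -55/28
-> tally.divby(x: 13/9)
<- -495/364
-> jar.stash(k: tovu, v: ~it)
<- nil
-> jar.stash(k: flokan_iz, v: 876)
<- nil
-> tally.tell()
<- -495/364
-> jar.drop(k: li)
<- 1867-02-24

Answer: {dra_ip=ban, flokan_iz=876, flu_ul=588, tovu=-495/364}


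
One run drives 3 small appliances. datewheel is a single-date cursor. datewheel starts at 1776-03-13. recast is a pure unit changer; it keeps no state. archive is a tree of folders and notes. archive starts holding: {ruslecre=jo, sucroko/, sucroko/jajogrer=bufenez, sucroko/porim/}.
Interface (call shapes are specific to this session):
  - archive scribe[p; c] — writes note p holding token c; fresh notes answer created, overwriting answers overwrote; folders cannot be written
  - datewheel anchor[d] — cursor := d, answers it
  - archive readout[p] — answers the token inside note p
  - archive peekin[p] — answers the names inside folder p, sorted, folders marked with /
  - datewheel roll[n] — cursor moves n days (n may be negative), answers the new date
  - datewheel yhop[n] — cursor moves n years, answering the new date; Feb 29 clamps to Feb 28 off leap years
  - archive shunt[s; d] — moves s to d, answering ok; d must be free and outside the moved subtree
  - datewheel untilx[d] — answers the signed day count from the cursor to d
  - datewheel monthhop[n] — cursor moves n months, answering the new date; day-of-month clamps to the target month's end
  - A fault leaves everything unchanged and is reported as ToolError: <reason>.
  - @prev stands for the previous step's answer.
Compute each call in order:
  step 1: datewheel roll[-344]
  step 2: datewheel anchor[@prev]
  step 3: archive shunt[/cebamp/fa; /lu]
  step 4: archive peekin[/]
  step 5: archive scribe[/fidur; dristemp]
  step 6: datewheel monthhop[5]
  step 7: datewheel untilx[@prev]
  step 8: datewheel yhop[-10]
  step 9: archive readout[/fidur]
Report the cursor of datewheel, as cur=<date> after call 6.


Answer: cur=1775-09-04

Derivation:
Act: datewheel roll[-344]
Obs: 1775-04-04
Act: datewheel anchor[@prev]
Obs: 1775-04-04
Act: archive shunt[/cebamp/fa; /lu]
Obs: ToolError: not found
Act: archive peekin[/]
Obs: [ruslecre, sucroko/]
Act: archive scribe[/fidur; dristemp]
Obs: created
Act: datewheel monthhop[5]
Obs: 1775-09-04
Act: datewheel untilx[@prev]
Obs: 0
Act: datewheel yhop[-10]
Obs: 1765-09-04
Act: archive readout[/fidur]
Obs: dristemp


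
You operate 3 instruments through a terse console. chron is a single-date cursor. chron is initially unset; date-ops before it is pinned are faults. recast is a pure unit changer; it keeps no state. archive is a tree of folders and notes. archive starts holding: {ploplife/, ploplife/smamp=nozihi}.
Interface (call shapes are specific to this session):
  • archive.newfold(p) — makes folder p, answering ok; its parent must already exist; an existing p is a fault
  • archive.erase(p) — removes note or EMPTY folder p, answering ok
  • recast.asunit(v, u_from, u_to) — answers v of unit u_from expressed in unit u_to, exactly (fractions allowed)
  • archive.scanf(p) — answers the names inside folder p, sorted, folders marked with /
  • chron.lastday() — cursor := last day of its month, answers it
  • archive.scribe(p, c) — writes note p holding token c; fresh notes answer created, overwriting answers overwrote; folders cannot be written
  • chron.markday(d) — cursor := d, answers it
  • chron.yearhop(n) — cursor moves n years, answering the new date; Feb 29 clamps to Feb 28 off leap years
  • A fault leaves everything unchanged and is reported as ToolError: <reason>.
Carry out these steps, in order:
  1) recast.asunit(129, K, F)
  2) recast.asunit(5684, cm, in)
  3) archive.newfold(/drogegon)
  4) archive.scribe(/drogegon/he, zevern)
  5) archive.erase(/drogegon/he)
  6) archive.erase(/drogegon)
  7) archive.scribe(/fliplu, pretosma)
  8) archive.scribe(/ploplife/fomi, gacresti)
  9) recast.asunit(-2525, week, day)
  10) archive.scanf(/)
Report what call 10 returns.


-> recast.asunit(v=129, u_from=K, u_to=F)
<- -22747/100
-> recast.asunit(v=5684, u_from=cm, u_to=in)
<- 284200/127
-> archive.newfold(p=/drogegon)
<- ok
-> archive.scribe(p=/drogegon/he, c=zevern)
<- created
-> archive.erase(p=/drogegon/he)
<- ok
-> archive.erase(p=/drogegon)
<- ok
-> archive.scribe(p=/fliplu, c=pretosma)
<- created
-> archive.scribe(p=/ploplife/fomi, c=gacresti)
<- created
-> recast.asunit(v=-2525, u_from=week, u_to=day)
<- -17675
-> archive.scanf(p=/)
<- [fliplu, ploplife/]

Answer: [fliplu, ploplife/]


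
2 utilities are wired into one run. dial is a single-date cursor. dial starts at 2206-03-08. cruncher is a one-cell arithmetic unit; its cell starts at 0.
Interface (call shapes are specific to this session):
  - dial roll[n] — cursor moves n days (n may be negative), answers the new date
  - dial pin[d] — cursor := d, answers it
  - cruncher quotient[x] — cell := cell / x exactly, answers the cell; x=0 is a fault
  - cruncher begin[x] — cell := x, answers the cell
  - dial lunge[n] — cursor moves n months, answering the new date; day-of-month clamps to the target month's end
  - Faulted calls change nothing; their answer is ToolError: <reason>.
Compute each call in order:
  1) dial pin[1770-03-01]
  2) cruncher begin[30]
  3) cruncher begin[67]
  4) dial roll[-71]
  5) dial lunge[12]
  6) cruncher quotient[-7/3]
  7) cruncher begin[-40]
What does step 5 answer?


→ dial pin(1770-03-01)
← 1770-03-01
→ cruncher begin(30)
← 30
→ cruncher begin(67)
← 67
→ dial roll(-71)
← 1769-12-20
→ dial lunge(12)
← 1770-12-20
→ cruncher quotient(-7/3)
← -201/7
→ cruncher begin(-40)
← -40

Answer: 1770-12-20


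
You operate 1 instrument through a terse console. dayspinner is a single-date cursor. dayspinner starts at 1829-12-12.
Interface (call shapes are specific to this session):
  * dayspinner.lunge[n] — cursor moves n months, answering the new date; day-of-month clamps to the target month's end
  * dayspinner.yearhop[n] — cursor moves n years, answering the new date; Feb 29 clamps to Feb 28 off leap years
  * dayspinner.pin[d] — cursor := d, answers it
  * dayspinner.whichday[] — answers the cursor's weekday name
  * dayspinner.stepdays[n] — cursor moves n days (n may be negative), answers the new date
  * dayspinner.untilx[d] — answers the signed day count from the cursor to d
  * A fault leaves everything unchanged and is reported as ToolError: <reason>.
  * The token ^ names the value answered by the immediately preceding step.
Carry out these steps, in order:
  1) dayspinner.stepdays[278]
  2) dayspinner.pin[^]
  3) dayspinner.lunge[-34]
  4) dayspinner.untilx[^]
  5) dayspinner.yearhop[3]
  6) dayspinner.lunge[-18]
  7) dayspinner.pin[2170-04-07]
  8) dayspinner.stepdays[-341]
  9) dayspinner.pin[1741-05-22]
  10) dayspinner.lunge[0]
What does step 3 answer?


>>> dayspinner.stepdays n→278
= 1830-09-16
>>> dayspinner.pin d→^
= 1830-09-16
>>> dayspinner.lunge n→-34
= 1827-11-16
>>> dayspinner.untilx d→^
= 0
>>> dayspinner.yearhop n→3
= 1830-11-16
>>> dayspinner.lunge n→-18
= 1829-05-16
>>> dayspinner.pin d→2170-04-07
= 2170-04-07
>>> dayspinner.stepdays n→-341
= 2169-05-01
>>> dayspinner.pin d→1741-05-22
= 1741-05-22
>>> dayspinner.lunge n→0
= 1741-05-22

Answer: 1827-11-16


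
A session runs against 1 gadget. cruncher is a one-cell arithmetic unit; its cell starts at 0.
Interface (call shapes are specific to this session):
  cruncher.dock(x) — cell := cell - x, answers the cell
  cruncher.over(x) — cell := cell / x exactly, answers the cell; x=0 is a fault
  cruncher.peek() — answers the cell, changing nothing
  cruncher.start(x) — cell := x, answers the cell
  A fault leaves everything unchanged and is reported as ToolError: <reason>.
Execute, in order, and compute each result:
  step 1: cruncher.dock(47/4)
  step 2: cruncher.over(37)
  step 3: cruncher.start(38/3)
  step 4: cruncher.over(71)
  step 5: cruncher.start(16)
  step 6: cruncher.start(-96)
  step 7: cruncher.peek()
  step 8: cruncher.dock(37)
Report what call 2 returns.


Answer: -47/148

Derivation:
> dock x: 47/4
  -47/4
> over x: 37
  -47/148
> start x: 38/3
  38/3
> over x: 71
  38/213
> start x: 16
  16
> start x: -96
  -96
> peek
  -96
> dock x: 37
  -133


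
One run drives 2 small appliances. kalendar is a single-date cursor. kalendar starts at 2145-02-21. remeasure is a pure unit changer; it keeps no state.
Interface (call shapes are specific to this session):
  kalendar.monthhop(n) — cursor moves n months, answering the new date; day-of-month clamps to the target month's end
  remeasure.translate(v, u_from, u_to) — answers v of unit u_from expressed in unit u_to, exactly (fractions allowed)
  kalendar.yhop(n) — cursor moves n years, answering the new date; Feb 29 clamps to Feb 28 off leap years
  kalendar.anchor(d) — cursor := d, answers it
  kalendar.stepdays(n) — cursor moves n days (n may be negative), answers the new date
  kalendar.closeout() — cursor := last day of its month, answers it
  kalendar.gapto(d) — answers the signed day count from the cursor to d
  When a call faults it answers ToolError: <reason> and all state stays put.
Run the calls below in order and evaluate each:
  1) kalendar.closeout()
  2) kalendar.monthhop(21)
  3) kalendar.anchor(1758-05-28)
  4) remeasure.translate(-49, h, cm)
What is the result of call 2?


Answer: 2146-11-28

Derivation:
>> kalendar.closeout()
<< 2145-02-28
>> kalendar.monthhop(n=21)
<< 2146-11-28
>> kalendar.anchor(d=1758-05-28)
<< 1758-05-28
>> remeasure.translate(v=-49, u_from=h, u_to=cm)
<< ToolError: incompatible units


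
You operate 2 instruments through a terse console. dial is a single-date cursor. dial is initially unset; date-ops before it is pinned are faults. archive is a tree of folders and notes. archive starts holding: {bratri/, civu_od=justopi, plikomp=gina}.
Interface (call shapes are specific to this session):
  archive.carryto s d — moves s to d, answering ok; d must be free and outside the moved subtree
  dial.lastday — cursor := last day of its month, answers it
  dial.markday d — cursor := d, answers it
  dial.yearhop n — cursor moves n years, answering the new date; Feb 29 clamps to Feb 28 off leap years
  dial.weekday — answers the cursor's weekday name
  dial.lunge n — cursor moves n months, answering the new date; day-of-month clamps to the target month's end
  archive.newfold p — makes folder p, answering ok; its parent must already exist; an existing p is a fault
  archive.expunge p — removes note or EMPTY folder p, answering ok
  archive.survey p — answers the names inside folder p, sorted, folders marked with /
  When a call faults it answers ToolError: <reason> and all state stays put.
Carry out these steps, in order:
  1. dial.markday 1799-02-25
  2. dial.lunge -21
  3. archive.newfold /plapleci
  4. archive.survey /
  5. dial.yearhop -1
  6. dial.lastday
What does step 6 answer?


// dial.markday(d: 1799-02-25) ~> 1799-02-25
// dial.lunge(n: -21) ~> 1797-05-25
// archive.newfold(p: /plapleci) ~> ok
// archive.survey(p: /) ~> [bratri/, civu_od, plapleci/, plikomp]
// dial.yearhop(n: -1) ~> 1796-05-25
// dial.lastday() ~> 1796-05-31

Answer: 1796-05-31


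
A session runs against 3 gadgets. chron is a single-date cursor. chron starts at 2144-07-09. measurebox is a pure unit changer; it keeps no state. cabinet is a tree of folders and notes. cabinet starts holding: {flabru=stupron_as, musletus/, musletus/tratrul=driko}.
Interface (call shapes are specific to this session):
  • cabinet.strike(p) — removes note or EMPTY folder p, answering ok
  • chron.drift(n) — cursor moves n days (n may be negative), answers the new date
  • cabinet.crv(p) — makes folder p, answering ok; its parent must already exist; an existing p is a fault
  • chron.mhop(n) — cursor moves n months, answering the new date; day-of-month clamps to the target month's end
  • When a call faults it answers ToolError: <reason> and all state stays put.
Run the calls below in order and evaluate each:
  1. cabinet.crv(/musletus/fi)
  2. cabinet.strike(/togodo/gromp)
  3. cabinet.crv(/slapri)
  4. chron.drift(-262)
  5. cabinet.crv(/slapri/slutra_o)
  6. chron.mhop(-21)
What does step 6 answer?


Answer: 2142-01-21

Derivation:
CALL cabinet.crv[p: /musletus/fi]
RET  ok
CALL cabinet.strike[p: /togodo/gromp]
RET  ToolError: not found
CALL cabinet.crv[p: /slapri]
RET  ok
CALL chron.drift[n: -262]
RET  2143-10-21
CALL cabinet.crv[p: /slapri/slutra_o]
RET  ok
CALL chron.mhop[n: -21]
RET  2142-01-21


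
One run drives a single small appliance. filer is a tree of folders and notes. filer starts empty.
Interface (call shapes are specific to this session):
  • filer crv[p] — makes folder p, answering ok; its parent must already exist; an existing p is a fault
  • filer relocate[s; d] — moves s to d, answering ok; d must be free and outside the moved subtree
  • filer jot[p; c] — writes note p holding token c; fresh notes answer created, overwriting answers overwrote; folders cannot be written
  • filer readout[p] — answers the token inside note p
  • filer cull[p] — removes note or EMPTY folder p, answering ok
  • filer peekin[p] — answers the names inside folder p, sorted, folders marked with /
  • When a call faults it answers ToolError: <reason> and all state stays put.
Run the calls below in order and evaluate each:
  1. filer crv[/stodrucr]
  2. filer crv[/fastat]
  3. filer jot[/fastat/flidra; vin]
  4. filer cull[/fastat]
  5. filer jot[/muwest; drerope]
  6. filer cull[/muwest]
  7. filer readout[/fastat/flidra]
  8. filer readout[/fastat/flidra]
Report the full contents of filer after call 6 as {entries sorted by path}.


Answer: {fastat/, fastat/flidra=vin, stodrucr/}

Derivation:
# filer crv(p=/stodrucr) ~> ok
# filer crv(p=/fastat) ~> ok
# filer jot(p=/fastat/flidra, c=vin) ~> created
# filer cull(p=/fastat) ~> ToolError: not empty
# filer jot(p=/muwest, c=drerope) ~> created
# filer cull(p=/muwest) ~> ok
# filer readout(p=/fastat/flidra) ~> vin
# filer readout(p=/fastat/flidra) ~> vin


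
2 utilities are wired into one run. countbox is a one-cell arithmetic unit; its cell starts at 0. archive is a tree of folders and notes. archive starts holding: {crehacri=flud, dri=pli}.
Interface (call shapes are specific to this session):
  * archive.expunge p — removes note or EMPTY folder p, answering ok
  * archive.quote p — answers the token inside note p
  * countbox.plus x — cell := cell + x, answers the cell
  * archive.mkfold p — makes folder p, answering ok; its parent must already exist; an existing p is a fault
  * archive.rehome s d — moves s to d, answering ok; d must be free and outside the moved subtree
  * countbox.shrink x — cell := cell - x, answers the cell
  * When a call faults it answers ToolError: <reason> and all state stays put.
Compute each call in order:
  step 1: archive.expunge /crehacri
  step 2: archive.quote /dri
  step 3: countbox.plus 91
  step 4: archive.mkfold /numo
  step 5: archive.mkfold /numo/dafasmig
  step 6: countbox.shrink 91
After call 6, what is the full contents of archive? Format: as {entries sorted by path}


>>> archive.expunge /crehacri
:: ok
>>> archive.quote /dri
:: pli
>>> countbox.plus 91
:: 91
>>> archive.mkfold /numo
:: ok
>>> archive.mkfold /numo/dafasmig
:: ok
>>> countbox.shrink 91
:: 0

Answer: {dri=pli, numo/, numo/dafasmig/}


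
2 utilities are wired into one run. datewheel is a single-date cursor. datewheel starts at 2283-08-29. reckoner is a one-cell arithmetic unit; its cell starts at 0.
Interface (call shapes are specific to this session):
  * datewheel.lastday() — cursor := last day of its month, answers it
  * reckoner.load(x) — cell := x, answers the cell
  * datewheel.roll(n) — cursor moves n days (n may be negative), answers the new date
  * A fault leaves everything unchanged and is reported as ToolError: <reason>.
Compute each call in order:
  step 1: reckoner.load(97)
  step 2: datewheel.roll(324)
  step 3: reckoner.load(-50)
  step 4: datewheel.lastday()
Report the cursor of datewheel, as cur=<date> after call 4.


·→ reckoner.load(x='97')
·← 97
·→ datewheel.roll(n='324')
·← 2284-07-18
·→ reckoner.load(x='-50')
·← -50
·→ datewheel.lastday()
·← 2284-07-31

Answer: cur=2284-07-31


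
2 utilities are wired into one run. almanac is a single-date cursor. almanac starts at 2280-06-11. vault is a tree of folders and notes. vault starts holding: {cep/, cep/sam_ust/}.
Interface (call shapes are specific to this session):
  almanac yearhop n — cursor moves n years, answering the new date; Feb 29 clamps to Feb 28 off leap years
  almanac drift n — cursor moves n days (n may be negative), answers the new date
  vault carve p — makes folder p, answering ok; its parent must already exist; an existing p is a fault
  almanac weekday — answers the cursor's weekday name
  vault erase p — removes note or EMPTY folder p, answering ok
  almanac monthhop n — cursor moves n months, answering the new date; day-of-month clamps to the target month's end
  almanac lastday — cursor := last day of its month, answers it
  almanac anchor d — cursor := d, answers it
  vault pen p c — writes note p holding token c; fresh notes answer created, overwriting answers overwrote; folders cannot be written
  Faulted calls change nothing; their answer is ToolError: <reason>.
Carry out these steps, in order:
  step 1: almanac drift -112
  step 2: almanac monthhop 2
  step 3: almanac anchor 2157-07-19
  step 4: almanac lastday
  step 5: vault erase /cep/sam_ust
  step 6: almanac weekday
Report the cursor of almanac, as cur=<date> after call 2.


>>> almanac drift n='-112'
  2280-02-20
>>> almanac monthhop n='2'
  2280-04-20
>>> almanac anchor d='2157-07-19'
  2157-07-19
>>> almanac lastday
  2157-07-31
>>> vault erase p='/cep/sam_ust'
  ok
>>> almanac weekday
  Sunday

Answer: cur=2280-04-20


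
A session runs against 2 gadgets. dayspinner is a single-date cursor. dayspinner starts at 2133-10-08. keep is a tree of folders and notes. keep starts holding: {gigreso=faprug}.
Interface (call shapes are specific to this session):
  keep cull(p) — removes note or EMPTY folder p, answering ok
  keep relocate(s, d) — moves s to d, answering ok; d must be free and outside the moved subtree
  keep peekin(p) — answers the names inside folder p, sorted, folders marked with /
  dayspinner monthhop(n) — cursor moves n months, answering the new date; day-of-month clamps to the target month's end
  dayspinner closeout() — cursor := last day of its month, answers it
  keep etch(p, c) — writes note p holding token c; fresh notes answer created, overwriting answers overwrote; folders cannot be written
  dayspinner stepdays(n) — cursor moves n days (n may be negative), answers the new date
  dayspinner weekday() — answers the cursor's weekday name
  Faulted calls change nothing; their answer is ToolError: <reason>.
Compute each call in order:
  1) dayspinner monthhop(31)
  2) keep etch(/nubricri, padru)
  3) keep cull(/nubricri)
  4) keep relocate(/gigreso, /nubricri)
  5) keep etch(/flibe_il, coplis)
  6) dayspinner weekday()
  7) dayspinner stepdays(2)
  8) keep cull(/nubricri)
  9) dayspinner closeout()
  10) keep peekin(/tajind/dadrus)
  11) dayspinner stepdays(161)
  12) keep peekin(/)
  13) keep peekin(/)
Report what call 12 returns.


[in] dayspinner monthhop n=31
= 2136-05-08
[in] keep etch p=/nubricri c=padru
= created
[in] keep cull p=/nubricri
= ok
[in] keep relocate s=/gigreso d=/nubricri
= ok
[in] keep etch p=/flibe_il c=coplis
= created
[in] dayspinner weekday
= Tuesday
[in] dayspinner stepdays n=2
= 2136-05-10
[in] keep cull p=/nubricri
= ok
[in] dayspinner closeout
= 2136-05-31
[in] keep peekin p=/tajind/dadrus
= ToolError: not found
[in] dayspinner stepdays n=161
= 2136-11-08
[in] keep peekin p=/
= [flibe_il]
[in] keep peekin p=/
= [flibe_il]

Answer: [flibe_il]


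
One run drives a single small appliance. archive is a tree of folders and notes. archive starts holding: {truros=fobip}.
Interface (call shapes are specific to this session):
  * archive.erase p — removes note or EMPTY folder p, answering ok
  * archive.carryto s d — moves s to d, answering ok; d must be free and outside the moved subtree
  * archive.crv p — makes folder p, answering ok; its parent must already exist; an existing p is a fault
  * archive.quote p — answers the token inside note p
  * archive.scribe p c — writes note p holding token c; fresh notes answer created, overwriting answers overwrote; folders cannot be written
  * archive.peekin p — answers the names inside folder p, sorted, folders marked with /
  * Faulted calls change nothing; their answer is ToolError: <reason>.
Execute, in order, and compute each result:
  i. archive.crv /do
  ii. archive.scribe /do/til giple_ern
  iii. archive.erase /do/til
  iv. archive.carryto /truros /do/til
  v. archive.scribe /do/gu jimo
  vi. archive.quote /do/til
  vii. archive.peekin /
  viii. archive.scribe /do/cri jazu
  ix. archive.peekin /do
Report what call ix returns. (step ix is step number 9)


~$ crv p: /do
[out] ok
~$ scribe p: /do/til c: giple_ern
[out] created
~$ erase p: /do/til
[out] ok
~$ carryto s: /truros d: /do/til
[out] ok
~$ scribe p: /do/gu c: jimo
[out] created
~$ quote p: /do/til
[out] fobip
~$ peekin p: /
[out] [do/]
~$ scribe p: /do/cri c: jazu
[out] created
~$ peekin p: /do
[out] [cri, gu, til]

Answer: [cri, gu, til]


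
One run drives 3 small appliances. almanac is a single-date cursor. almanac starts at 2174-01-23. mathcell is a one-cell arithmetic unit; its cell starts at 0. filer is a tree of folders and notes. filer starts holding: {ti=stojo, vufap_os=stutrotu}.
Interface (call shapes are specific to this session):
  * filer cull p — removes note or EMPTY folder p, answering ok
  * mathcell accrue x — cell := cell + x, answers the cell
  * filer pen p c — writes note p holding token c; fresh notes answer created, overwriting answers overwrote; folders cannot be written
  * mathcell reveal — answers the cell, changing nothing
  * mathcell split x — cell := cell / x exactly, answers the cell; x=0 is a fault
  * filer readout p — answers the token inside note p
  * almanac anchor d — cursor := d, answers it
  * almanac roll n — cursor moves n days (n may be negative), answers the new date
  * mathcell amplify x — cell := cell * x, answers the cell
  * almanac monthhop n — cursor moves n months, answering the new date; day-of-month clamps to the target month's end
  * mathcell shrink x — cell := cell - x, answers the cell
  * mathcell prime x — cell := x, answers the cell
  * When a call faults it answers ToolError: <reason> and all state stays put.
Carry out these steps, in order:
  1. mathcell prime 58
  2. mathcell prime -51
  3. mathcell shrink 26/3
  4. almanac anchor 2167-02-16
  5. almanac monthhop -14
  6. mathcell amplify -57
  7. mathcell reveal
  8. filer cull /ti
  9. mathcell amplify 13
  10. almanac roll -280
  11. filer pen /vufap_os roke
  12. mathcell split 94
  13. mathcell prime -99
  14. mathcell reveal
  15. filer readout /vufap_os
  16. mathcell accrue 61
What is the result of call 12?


Do: mathcell prime[x=58]
See: 58
Do: mathcell prime[x=-51]
See: -51
Do: mathcell shrink[x=26/3]
See: -179/3
Do: almanac anchor[d=2167-02-16]
See: 2167-02-16
Do: almanac monthhop[n=-14]
See: 2165-12-16
Do: mathcell amplify[x=-57]
See: 3401
Do: mathcell reveal[]
See: 3401
Do: filer cull[p=/ti]
See: ok
Do: mathcell amplify[x=13]
See: 44213
Do: almanac roll[n=-280]
See: 2165-03-11
Do: filer pen[p=/vufap_os; c=roke]
See: overwrote
Do: mathcell split[x=94]
See: 44213/94
Do: mathcell prime[x=-99]
See: -99
Do: mathcell reveal[]
See: -99
Do: filer readout[p=/vufap_os]
See: roke
Do: mathcell accrue[x=61]
See: -38

Answer: 44213/94


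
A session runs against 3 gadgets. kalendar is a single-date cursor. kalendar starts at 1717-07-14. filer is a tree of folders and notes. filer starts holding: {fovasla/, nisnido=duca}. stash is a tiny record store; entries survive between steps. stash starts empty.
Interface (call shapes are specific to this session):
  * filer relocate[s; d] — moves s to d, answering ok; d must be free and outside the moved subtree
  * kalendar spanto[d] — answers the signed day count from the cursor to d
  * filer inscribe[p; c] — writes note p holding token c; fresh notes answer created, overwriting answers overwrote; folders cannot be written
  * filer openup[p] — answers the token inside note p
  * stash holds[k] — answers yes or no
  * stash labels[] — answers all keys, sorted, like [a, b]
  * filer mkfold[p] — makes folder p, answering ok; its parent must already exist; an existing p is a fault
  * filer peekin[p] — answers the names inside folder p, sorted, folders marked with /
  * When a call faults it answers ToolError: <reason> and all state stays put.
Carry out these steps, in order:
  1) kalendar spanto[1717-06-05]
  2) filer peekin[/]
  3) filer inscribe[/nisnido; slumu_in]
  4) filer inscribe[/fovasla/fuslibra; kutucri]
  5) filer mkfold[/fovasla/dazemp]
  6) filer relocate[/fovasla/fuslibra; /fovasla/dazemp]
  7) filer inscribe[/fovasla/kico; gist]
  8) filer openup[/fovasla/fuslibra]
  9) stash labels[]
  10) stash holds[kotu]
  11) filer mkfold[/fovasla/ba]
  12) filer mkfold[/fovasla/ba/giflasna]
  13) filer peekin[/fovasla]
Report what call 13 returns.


Answer: [ba/, dazemp/, fuslibra, kico]

Derivation:
! 1. kalendar spanto(1717-06-05) -> -39
! 2. filer peekin(/) -> [fovasla/, nisnido]
! 3. filer inscribe(/nisnido, slumu_in) -> overwrote
! 4. filer inscribe(/fovasla/fuslibra, kutucri) -> created
! 5. filer mkfold(/fovasla/dazemp) -> ok
! 6. filer relocate(/fovasla/fuslibra, /fovasla/dazemp) -> ToolError: exists
! 7. filer inscribe(/fovasla/kico, gist) -> created
! 8. filer openup(/fovasla/fuslibra) -> kutucri
! 9. stash labels() -> []
! 10. stash holds(kotu) -> no
! 11. filer mkfold(/fovasla/ba) -> ok
! 12. filer mkfold(/fovasla/ba/giflasna) -> ok
! 13. filer peekin(/fovasla) -> [ba/, dazemp/, fuslibra, kico]


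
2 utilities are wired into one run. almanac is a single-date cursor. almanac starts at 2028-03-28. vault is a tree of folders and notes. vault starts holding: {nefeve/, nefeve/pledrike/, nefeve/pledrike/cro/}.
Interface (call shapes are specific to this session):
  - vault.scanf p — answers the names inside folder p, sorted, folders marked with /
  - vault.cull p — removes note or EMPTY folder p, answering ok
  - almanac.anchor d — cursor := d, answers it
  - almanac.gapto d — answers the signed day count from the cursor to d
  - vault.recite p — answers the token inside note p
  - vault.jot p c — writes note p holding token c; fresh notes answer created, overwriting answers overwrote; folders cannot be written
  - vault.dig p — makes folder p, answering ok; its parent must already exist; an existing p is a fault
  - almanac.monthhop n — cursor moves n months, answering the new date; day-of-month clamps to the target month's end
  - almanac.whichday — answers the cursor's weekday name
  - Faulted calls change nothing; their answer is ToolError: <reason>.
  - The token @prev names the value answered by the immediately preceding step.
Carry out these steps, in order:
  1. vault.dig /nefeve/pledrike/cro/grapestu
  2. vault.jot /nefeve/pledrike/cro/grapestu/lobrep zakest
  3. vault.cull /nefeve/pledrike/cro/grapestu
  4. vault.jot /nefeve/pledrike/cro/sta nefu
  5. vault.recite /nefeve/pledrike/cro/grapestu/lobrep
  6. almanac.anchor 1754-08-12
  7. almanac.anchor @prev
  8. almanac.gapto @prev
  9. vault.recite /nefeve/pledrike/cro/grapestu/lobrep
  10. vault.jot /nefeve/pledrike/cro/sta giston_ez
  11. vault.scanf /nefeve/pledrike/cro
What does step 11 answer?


Act: vault.dig[p=/nefeve/pledrike/cro/grapestu]
Obs: ok
Act: vault.jot[p=/nefeve/pledrike/cro/grapestu/lobrep; c=zakest]
Obs: created
Act: vault.cull[p=/nefeve/pledrike/cro/grapestu]
Obs: ToolError: not empty
Act: vault.jot[p=/nefeve/pledrike/cro/sta; c=nefu]
Obs: created
Act: vault.recite[p=/nefeve/pledrike/cro/grapestu/lobrep]
Obs: zakest
Act: almanac.anchor[d=1754-08-12]
Obs: 1754-08-12
Act: almanac.anchor[d=@prev]
Obs: 1754-08-12
Act: almanac.gapto[d=@prev]
Obs: 0
Act: vault.recite[p=/nefeve/pledrike/cro/grapestu/lobrep]
Obs: zakest
Act: vault.jot[p=/nefeve/pledrike/cro/sta; c=giston_ez]
Obs: overwrote
Act: vault.scanf[p=/nefeve/pledrike/cro]
Obs: [grapestu/, sta]

Answer: [grapestu/, sta]


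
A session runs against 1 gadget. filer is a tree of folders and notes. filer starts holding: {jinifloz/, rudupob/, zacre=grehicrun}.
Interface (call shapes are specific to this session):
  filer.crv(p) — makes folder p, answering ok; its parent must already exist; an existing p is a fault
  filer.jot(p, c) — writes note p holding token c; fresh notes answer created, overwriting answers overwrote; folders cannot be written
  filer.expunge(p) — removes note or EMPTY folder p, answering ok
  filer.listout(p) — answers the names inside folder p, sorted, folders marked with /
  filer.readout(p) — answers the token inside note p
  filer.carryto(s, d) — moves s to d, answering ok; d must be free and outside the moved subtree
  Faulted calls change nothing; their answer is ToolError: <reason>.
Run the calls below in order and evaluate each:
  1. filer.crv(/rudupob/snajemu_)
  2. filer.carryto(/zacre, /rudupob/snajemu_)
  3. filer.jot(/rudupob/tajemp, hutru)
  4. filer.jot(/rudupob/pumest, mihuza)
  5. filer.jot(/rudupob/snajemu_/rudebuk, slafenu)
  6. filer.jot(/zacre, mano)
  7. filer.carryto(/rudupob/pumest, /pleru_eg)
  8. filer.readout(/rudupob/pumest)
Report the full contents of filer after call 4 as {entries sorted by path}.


Answer: {jinifloz/, rudupob/, rudupob/pumest=mihuza, rudupob/snajemu_/, rudupob/tajemp=hutru, zacre=grehicrun}

Derivation:
[in] filer.crv p→/rudupob/snajemu_
:: ok
[in] filer.carryto s→/zacre d→/rudupob/snajemu_
:: ToolError: exists
[in] filer.jot p→/rudupob/tajemp c→hutru
:: created
[in] filer.jot p→/rudupob/pumest c→mihuza
:: created
[in] filer.jot p→/rudupob/snajemu_/rudebuk c→slafenu
:: created
[in] filer.jot p→/zacre c→mano
:: overwrote
[in] filer.carryto s→/rudupob/pumest d→/pleru_eg
:: ok
[in] filer.readout p→/rudupob/pumest
:: ToolError: not found


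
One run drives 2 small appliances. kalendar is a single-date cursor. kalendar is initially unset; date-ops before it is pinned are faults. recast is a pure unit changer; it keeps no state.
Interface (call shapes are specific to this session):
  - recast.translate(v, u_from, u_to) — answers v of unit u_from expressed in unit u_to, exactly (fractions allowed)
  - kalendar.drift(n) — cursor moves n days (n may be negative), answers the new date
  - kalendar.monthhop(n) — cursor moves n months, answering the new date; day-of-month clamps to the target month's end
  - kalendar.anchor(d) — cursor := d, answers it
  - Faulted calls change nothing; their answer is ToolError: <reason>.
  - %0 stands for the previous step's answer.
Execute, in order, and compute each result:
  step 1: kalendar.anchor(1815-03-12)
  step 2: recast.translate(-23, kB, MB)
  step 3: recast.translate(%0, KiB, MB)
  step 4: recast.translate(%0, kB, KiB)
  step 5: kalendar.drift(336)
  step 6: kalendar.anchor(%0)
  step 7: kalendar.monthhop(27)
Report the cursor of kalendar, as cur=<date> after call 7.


Do: kalendar.anchor[d=1815-03-12]
See: 1815-03-12
Do: recast.translate[v=-23; u_from=kB; u_to=MB]
See: -23/1000
Do: recast.translate[v=%0; u_from=KiB; u_to=MB]
See: -46/1953125
Do: recast.translate[v=%0; u_from=kB; u_to=KiB]
See: -23/1000000
Do: kalendar.drift[n=336]
See: 1816-02-11
Do: kalendar.anchor[d=%0]
See: 1816-02-11
Do: kalendar.monthhop[n=27]
See: 1818-05-11

Answer: cur=1818-05-11


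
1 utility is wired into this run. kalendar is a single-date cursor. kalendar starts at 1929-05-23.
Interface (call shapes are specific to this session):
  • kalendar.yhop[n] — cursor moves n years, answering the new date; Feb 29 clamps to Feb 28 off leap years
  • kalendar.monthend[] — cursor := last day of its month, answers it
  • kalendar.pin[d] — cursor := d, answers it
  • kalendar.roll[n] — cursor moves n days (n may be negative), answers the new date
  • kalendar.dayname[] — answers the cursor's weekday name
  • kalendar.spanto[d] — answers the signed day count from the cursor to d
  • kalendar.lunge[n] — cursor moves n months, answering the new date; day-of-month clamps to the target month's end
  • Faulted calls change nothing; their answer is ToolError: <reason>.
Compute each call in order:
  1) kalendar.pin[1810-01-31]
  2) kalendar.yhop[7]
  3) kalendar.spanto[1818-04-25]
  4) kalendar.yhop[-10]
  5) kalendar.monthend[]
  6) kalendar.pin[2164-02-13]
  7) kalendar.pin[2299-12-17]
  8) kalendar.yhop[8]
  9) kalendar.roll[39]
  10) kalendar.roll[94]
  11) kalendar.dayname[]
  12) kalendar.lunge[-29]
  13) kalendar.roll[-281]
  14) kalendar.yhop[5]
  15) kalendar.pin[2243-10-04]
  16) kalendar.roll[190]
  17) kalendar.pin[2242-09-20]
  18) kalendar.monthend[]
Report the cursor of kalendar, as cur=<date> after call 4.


Answer: cur=1807-01-31

Derivation:
[in] pin d=1810-01-31
[out] 1810-01-31
[in] yhop n=7
[out] 1817-01-31
[in] spanto d=1818-04-25
[out] 449
[in] yhop n=-10
[out] 1807-01-31
[in] monthend
[out] 1807-01-31
[in] pin d=2164-02-13
[out] 2164-02-13
[in] pin d=2299-12-17
[out] 2299-12-17
[in] yhop n=8
[out] 2307-12-17
[in] roll n=39
[out] 2308-01-25
[in] roll n=94
[out] 2308-04-28
[in] dayname
[out] Tuesday
[in] lunge n=-29
[out] 2305-11-28
[in] roll n=-281
[out] 2305-02-20
[in] yhop n=5
[out] 2310-02-20
[in] pin d=2243-10-04
[out] 2243-10-04
[in] roll n=190
[out] 2244-04-11
[in] pin d=2242-09-20
[out] 2242-09-20
[in] monthend
[out] 2242-09-30


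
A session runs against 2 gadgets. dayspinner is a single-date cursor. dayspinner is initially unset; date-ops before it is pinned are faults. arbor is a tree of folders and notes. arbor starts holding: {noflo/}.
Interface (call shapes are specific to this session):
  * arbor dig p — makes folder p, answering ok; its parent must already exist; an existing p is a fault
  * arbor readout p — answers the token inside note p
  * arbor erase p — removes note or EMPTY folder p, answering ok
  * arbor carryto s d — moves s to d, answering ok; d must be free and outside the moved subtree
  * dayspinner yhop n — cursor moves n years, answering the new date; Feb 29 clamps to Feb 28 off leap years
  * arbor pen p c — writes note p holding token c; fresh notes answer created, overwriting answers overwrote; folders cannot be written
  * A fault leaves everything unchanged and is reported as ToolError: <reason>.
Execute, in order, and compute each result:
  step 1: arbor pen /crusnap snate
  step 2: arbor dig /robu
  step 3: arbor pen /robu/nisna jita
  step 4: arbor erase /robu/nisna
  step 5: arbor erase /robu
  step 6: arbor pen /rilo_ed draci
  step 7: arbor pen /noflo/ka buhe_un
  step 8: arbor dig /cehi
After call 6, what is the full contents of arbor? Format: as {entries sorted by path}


>> arbor pen(p=/crusnap, c=snate)
<< created
>> arbor dig(p=/robu)
<< ok
>> arbor pen(p=/robu/nisna, c=jita)
<< created
>> arbor erase(p=/robu/nisna)
<< ok
>> arbor erase(p=/robu)
<< ok
>> arbor pen(p=/rilo_ed, c=draci)
<< created
>> arbor pen(p=/noflo/ka, c=buhe_un)
<< created
>> arbor dig(p=/cehi)
<< ok

Answer: {crusnap=snate, noflo/, rilo_ed=draci}


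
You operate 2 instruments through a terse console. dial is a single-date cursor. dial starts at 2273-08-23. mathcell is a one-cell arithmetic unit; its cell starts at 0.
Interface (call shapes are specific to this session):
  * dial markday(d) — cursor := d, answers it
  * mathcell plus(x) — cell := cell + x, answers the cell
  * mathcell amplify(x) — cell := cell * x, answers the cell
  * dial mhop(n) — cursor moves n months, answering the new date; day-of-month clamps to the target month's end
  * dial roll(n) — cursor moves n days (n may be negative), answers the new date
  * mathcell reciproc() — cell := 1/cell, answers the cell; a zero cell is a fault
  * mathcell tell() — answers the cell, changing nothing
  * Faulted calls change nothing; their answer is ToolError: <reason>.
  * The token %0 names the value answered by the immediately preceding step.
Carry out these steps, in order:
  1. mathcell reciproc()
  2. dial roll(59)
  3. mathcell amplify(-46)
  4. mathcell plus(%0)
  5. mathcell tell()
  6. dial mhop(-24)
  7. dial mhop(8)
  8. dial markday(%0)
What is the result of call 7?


Answer: 2272-06-21

Derivation:
-- 1. mathcell reciproc() -> ToolError: reciprocal of zero
-- 2. dial roll(n: 59) -> 2273-10-21
-- 3. mathcell amplify(x: -46) -> 0
-- 4. mathcell plus(x: %0) -> 0
-- 5. mathcell tell() -> 0
-- 6. dial mhop(n: -24) -> 2271-10-21
-- 7. dial mhop(n: 8) -> 2272-06-21
-- 8. dial markday(d: %0) -> 2272-06-21


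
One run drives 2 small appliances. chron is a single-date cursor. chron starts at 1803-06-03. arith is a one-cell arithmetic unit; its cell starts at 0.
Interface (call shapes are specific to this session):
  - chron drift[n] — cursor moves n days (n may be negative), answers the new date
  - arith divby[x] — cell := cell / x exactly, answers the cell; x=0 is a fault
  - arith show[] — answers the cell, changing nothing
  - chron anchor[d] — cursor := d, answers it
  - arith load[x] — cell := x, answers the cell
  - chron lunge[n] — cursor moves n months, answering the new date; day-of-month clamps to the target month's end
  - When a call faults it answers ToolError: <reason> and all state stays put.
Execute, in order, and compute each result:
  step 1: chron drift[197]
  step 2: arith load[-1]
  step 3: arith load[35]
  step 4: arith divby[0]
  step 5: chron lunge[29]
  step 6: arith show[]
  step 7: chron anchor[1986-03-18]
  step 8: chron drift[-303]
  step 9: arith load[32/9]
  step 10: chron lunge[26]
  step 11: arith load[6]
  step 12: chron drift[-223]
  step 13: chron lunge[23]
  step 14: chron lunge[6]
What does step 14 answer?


Answer: 1989-05-08

Derivation:
[in] chron drift n: 197
= 1803-12-17
[in] arith load x: -1
= -1
[in] arith load x: 35
= 35
[in] arith divby x: 0
= ToolError: division by zero
[in] chron lunge n: 29
= 1806-05-17
[in] arith show
= 35
[in] chron anchor d: 1986-03-18
= 1986-03-18
[in] chron drift n: -303
= 1985-05-19
[in] arith load x: 32/9
= 32/9
[in] chron lunge n: 26
= 1987-07-19
[in] arith load x: 6
= 6
[in] chron drift n: -223
= 1986-12-08
[in] chron lunge n: 23
= 1988-11-08
[in] chron lunge n: 6
= 1989-05-08
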